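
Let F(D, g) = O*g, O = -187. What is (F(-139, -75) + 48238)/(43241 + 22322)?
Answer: 62263/65563 ≈ 0.94967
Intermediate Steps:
F(D, g) = -187*g
(F(-139, -75) + 48238)/(43241 + 22322) = (-187*(-75) + 48238)/(43241 + 22322) = (14025 + 48238)/65563 = 62263*(1/65563) = 62263/65563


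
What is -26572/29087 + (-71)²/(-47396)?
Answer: -82707887/81094556 ≈ -1.0199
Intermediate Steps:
-26572/29087 + (-71)²/(-47396) = -26572*1/29087 + 5041*(-1/47396) = -26572/29087 - 5041/47396 = -82707887/81094556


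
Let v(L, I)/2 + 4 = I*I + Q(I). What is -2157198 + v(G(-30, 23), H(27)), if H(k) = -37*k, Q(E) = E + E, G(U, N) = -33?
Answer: -165200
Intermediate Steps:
Q(E) = 2*E
v(L, I) = -8 + 2*I² + 4*I (v(L, I) = -8 + 2*(I*I + 2*I) = -8 + 2*(I² + 2*I) = -8 + (2*I² + 4*I) = -8 + 2*I² + 4*I)
-2157198 + v(G(-30, 23), H(27)) = -2157198 + (-8 + 2*(-37*27)² + 4*(-37*27)) = -2157198 + (-8 + 2*(-999)² + 4*(-999)) = -2157198 + (-8 + 2*998001 - 3996) = -2157198 + (-8 + 1996002 - 3996) = -2157198 + 1991998 = -165200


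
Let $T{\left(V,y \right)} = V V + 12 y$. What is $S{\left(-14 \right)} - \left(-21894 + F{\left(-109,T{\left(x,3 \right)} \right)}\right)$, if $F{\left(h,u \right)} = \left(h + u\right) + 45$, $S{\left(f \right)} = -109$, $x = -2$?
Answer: $21809$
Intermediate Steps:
$T{\left(V,y \right)} = V^{2} + 12 y$
$F{\left(h,u \right)} = 45 + h + u$
$S{\left(-14 \right)} - \left(-21894 + F{\left(-109,T{\left(x,3 \right)} \right)}\right) = -109 + \left(21894 - \left(45 - 109 + \left(\left(-2\right)^{2} + 12 \cdot 3\right)\right)\right) = -109 + \left(21894 - \left(45 - 109 + \left(4 + 36\right)\right)\right) = -109 + \left(21894 - \left(45 - 109 + 40\right)\right) = -109 + \left(21894 - -24\right) = -109 + \left(21894 + 24\right) = -109 + 21918 = 21809$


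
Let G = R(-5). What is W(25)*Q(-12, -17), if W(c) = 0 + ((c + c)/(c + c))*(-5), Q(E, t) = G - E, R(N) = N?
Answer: -35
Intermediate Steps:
G = -5
Q(E, t) = -5 - E
W(c) = -5 (W(c) = 0 + ((2*c)/((2*c)))*(-5) = 0 + ((2*c)*(1/(2*c)))*(-5) = 0 + 1*(-5) = 0 - 5 = -5)
W(25)*Q(-12, -17) = -5*(-5 - 1*(-12)) = -5*(-5 + 12) = -5*7 = -35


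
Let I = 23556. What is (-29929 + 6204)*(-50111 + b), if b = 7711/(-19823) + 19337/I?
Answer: 42703465609775225/35919276 ≈ 1.1889e+9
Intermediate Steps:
b = 201677035/466950588 (b = 7711/(-19823) + 19337/23556 = 7711*(-1/19823) + 19337*(1/23556) = -7711/19823 + 19337/23556 = 201677035/466950588 ≈ 0.43190)
(-29929 + 6204)*(-50111 + b) = (-29929 + 6204)*(-50111 + 201677035/466950588) = -23725*(-23399159238233/466950588) = 42703465609775225/35919276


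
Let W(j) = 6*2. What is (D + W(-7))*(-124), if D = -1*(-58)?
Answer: -8680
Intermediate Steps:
W(j) = 12
D = 58
(D + W(-7))*(-124) = (58 + 12)*(-124) = 70*(-124) = -8680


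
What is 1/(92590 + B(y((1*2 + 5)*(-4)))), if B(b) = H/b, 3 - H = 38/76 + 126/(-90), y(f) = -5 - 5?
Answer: 100/9258961 ≈ 1.0800e-5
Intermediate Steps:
y(f) = -10
H = 39/10 (H = 3 - (38/76 + 126/(-90)) = 3 - (38*(1/76) + 126*(-1/90)) = 3 - (½ - 7/5) = 3 - 1*(-9/10) = 3 + 9/10 = 39/10 ≈ 3.9000)
B(b) = 39/(10*b)
1/(92590 + B(y((1*2 + 5)*(-4)))) = 1/(92590 + (39/10)/(-10)) = 1/(92590 + (39/10)*(-⅒)) = 1/(92590 - 39/100) = 1/(9258961/100) = 100/9258961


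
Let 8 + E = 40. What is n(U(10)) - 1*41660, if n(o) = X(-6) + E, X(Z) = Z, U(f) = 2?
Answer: -41634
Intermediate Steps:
E = 32 (E = -8 + 40 = 32)
n(o) = 26 (n(o) = -6 + 32 = 26)
n(U(10)) - 1*41660 = 26 - 1*41660 = 26 - 41660 = -41634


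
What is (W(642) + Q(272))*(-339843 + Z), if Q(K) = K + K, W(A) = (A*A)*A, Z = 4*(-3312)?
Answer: -93431350190712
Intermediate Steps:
Z = -13248
W(A) = A³ (W(A) = A²*A = A³)
Q(K) = 2*K
(W(642) + Q(272))*(-339843 + Z) = (642³ + 2*272)*(-339843 - 13248) = (264609288 + 544)*(-353091) = 264609832*(-353091) = -93431350190712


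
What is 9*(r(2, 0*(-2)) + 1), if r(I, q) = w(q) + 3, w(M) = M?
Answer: 36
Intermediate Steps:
r(I, q) = 3 + q (r(I, q) = q + 3 = 3 + q)
9*(r(2, 0*(-2)) + 1) = 9*((3 + 0*(-2)) + 1) = 9*((3 + 0) + 1) = 9*(3 + 1) = 9*4 = 36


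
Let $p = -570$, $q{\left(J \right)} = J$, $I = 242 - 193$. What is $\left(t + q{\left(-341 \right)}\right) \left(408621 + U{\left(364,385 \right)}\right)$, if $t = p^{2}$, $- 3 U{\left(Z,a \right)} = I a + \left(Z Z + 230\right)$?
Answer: $\frac{348664646048}{3} \approx 1.1622 \cdot 10^{11}$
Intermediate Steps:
$I = 49$
$U{\left(Z,a \right)} = - \frac{230}{3} - \frac{49 a}{3} - \frac{Z^{2}}{3}$ ($U{\left(Z,a \right)} = - \frac{49 a + \left(Z Z + 230\right)}{3} = - \frac{49 a + \left(Z^{2} + 230\right)}{3} = - \frac{49 a + \left(230 + Z^{2}\right)}{3} = - \frac{230 + Z^{2} + 49 a}{3} = - \frac{230}{3} - \frac{49 a}{3} - \frac{Z^{2}}{3}$)
$t = 324900$ ($t = \left(-570\right)^{2} = 324900$)
$\left(t + q{\left(-341 \right)}\right) \left(408621 + U{\left(364,385 \right)}\right) = \left(324900 - 341\right) \left(408621 - \left(6365 + \frac{132496}{3}\right)\right) = 324559 \left(408621 - \frac{151591}{3}\right) = 324559 \cdot \frac{1074272}{3} = \frac{348664646048}{3}$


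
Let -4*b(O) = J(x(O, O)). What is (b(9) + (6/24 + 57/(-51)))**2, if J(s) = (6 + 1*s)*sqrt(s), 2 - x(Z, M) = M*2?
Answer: (-59 + 680*I)**2/4624 ≈ -99.247 - 17.353*I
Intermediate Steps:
x(Z, M) = 2 - 2*M (x(Z, M) = 2 - M*2 = 2 - 2*M)
J(s) = sqrt(s)*(6 + s) (J(s) = (6 + s)*sqrt(s) = sqrt(s)*(6 + s))
b(O) = -sqrt(2 - 2*O)*(8 - 2*O)/4 (b(O) = -sqrt(2 - 2*O)*(6 + (2 - 2*O))/4 = -sqrt(2 - 2*O)*(8 - 2*O)/4)
(b(9) + (6/24 + 57/(-51)))**2 = (sqrt(2 - 2*9)*(-2 + (1/2)*9) + (6/24 + 57/(-51)))**2 = (sqrt(2 - 18)*(-2 + 9/2) + (6*(1/24) + 57*(-1/51)))**2 = (sqrt(-16)*(5/2) + (1/4 - 19/17))**2 = ((4*I)*(5/2) - 59/68)**2 = (10*I - 59/68)**2 = (-59/68 + 10*I)**2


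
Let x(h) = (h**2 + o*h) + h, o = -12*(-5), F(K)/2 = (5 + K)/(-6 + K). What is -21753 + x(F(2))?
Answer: -87817/4 ≈ -21954.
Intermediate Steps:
F(K) = 2*(5 + K)/(-6 + K) (F(K) = 2*((5 + K)/(-6 + K)) = 2*(5 + K)/(-6 + K))
o = 60
x(h) = h**2 + 61*h (x(h) = (h**2 + 60*h) + h = h**2 + 61*h)
-21753 + x(F(2)) = -21753 + (2*(5 + 2)/(-6 + 2))*(61 + 2*(5 + 2)/(-6 + 2)) = -21753 + (2*7/(-4))*(61 + 2*7/(-4)) = -21753 + (2*(-1/4)*7)*(61 + 2*(-1/4)*7) = -21753 - 7*(61 - 7/2)/2 = -21753 - 7/2*115/2 = -21753 - 805/4 = -87817/4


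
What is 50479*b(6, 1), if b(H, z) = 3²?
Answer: 454311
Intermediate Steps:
b(H, z) = 9
50479*b(6, 1) = 50479*9 = 454311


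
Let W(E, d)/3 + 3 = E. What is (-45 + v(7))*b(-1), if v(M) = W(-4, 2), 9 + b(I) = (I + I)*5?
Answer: 1254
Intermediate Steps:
W(E, d) = -9 + 3*E
b(I) = -9 + 10*I (b(I) = -9 + (I + I)*5 = -9 + (2*I)*5 = -9 + 10*I)
v(M) = -21 (v(M) = -9 + 3*(-4) = -9 - 12 = -21)
(-45 + v(7))*b(-1) = (-45 - 21)*(-9 + 10*(-1)) = -66*(-9 - 10) = -66*(-19) = 1254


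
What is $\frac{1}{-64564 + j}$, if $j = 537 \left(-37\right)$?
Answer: $- \frac{1}{84433} \approx -1.1844 \cdot 10^{-5}$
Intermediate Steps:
$j = -19869$
$\frac{1}{-64564 + j} = \frac{1}{-64564 - 19869} = \frac{1}{-84433} = - \frac{1}{84433}$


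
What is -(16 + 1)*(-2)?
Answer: 34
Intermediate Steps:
-(16 + 1)*(-2) = -17*(-2) = -1*(-34) = 34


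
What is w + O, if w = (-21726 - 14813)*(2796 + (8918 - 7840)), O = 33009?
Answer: -141519077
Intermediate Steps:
w = -141552086 (w = -36539*(2796 + 1078) = -36539*3874 = -141552086)
w + O = -141552086 + 33009 = -141519077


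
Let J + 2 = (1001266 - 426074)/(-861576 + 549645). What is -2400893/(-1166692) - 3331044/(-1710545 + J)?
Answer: 2493310378062535045/622515597211856708 ≈ 4.0052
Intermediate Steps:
J = -1199054/311931 (J = -2 + (1001266 - 426074)/(-861576 + 549645) = -2 + 575192/(-311931) = -2 + 575192*(-1/311931) = -2 - 575192/311931 = -1199054/311931 ≈ -3.8440)
-2400893/(-1166692) - 3331044/(-1710545 + J) = -2400893/(-1166692) - 3331044/(-1710545 - 1199054/311931) = -2400893*(-1/1166692) - 3331044/(-533573211449/311931) = 2400893/1166692 - 3331044*(-311931/533573211449) = 2400893/1166692 + 1039055885964/533573211449 = 2493310378062535045/622515597211856708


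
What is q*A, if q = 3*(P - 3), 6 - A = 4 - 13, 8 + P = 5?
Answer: -270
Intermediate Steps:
P = -3 (P = -8 + 5 = -3)
A = 15 (A = 6 - (4 - 13) = 6 - 1*(-9) = 6 + 9 = 15)
q = -18 (q = 3*(-3 - 3) = 3*(-6) = -18)
q*A = -18*15 = -270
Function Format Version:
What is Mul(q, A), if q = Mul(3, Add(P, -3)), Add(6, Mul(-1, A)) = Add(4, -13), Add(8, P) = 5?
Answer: -270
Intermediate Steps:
P = -3 (P = Add(-8, 5) = -3)
A = 15 (A = Add(6, Mul(-1, Add(4, -13))) = Add(6, Mul(-1, -9)) = Add(6, 9) = 15)
q = -18 (q = Mul(3, Add(-3, -3)) = Mul(3, -6) = -18)
Mul(q, A) = Mul(-18, 15) = -270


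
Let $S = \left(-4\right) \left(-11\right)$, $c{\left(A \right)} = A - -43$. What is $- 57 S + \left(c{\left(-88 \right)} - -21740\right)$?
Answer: $19187$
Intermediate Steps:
$c{\left(A \right)} = 43 + A$ ($c{\left(A \right)} = A + 43 = 43 + A$)
$S = 44$
$- 57 S + \left(c{\left(-88 \right)} - -21740\right) = \left(-57\right) 44 + \left(\left(43 - 88\right) - -21740\right) = -2508 + \left(-45 + 21740\right) = -2508 + 21695 = 19187$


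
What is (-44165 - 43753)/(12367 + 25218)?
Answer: -87918/37585 ≈ -2.3392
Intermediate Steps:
(-44165 - 43753)/(12367 + 25218) = -87918/37585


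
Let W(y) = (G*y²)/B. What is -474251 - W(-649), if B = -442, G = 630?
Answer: 27868844/221 ≈ 1.2610e+5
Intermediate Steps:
W(y) = -315*y²/221 (W(y) = (630*y²)/(-442) = (630*y²)*(-1/442) = -315*y²/221)
-474251 - W(-649) = -474251 - (-315)*(-649)²/221 = -474251 - (-315)*421201/221 = -474251 - 1*(-132678315/221) = -474251 + 132678315/221 = 27868844/221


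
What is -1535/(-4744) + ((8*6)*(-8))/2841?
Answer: 846413/4492568 ≈ 0.18840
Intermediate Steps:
-1535/(-4744) + ((8*6)*(-8))/2841 = -1535*(-1/4744) + (48*(-8))*(1/2841) = 1535/4744 - 384*1/2841 = 1535/4744 - 128/947 = 846413/4492568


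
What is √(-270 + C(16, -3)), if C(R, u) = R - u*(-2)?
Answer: 2*I*√65 ≈ 16.125*I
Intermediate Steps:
C(R, u) = R + 2*u (C(R, u) = R - (-2)*u = R + 2*u)
√(-270 + C(16, -3)) = √(-270 + (16 + 2*(-3))) = √(-270 + (16 - 6)) = √(-270 + 10) = √(-260) = 2*I*√65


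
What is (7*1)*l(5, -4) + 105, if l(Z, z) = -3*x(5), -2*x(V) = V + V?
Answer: 210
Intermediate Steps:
x(V) = -V (x(V) = -(V + V)/2 = -V)
l(Z, z) = 15 (l(Z, z) = -(-3)*5 = -3*(-5) = 15)
(7*1)*l(5, -4) + 105 = (7*1)*15 + 105 = 7*15 + 105 = 105 + 105 = 210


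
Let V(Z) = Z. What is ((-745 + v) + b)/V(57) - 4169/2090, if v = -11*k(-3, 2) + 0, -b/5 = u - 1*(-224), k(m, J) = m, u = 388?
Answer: -38857/570 ≈ -68.170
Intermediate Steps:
b = -3060 (b = -5*(388 - 1*(-224)) = -5*(388 + 224) = -5*612 = -3060)
v = 33 (v = -11*(-3) + 0 = 33 + 0 = 33)
((-745 + v) + b)/V(57) - 4169/2090 = ((-745 + 33) - 3060)/57 - 4169/2090 = (-712 - 3060)*(1/57) - 4169*1/2090 = -3772*1/57 - 379/190 = -3772/57 - 379/190 = -38857/570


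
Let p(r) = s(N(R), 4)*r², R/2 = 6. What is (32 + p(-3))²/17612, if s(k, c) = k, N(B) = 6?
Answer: 1849/4403 ≈ 0.41994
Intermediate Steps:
R = 12 (R = 2*6 = 12)
p(r) = 6*r²
(32 + p(-3))²/17612 = (32 + 6*(-3)²)²/17612 = (32 + 6*9)²*(1/17612) = (32 + 54)²*(1/17612) = 86²*(1/17612) = 7396*(1/17612) = 1849/4403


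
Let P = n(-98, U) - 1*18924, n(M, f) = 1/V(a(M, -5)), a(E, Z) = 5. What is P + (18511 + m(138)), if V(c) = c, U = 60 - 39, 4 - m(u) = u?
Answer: -2734/5 ≈ -546.80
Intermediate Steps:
m(u) = 4 - u
U = 21
n(M, f) = ⅕ (n(M, f) = 1/5 = ⅕)
P = -94619/5 (P = ⅕ - 1*18924 = ⅕ - 18924 = -94619/5 ≈ -18924.)
P + (18511 + m(138)) = -94619/5 + (18511 + (4 - 1*138)) = -94619/5 + (18511 + (4 - 138)) = -94619/5 + (18511 - 134) = -94619/5 + 18377 = -2734/5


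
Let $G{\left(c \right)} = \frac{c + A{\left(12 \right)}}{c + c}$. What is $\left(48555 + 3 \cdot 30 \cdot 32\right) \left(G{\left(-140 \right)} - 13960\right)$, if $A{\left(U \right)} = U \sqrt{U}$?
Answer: $- \frac{1436013765}{2} - \frac{30861 \sqrt{3}}{7} \approx -7.1801 \cdot 10^{8}$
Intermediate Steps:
$A{\left(U \right)} = U^{\frac{3}{2}}$
$G{\left(c \right)} = \frac{c + 24 \sqrt{3}}{2 c}$ ($G{\left(c \right)} = \frac{c + 12^{\frac{3}{2}}}{c + c} = \frac{c + 24 \sqrt{3}}{2 c}$)
$\left(48555 + 3 \cdot 30 \cdot 32\right) \left(G{\left(-140 \right)} - 13960\right) = \left(48555 + 3 \cdot 30 \cdot 32\right) \left(\frac{-140 + 24 \sqrt{3}}{2 \left(-140\right)} - 13960\right) = \left(48555 + 90 \cdot 32\right) \left(\frac{1}{2} \left(- \frac{1}{140}\right) \left(-140 + 24 \sqrt{3}\right) - 13960\right) = \left(48555 + 2880\right) \left(\left(\frac{1}{2} - \frac{3 \sqrt{3}}{35}\right) - 13960\right) = 51435 \left(- \frac{27919}{2} - \frac{3 \sqrt{3}}{35}\right) = - \frac{1436013765}{2} - \frac{30861 \sqrt{3}}{7}$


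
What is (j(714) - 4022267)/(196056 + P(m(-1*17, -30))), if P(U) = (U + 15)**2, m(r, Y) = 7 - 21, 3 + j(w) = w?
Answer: -4021556/196057 ≈ -20.512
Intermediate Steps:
j(w) = -3 + w
m(r, Y) = -14
P(U) = (15 + U)**2
(j(714) - 4022267)/(196056 + P(m(-1*17, -30))) = ((-3 + 714) - 4022267)/(196056 + (15 - 14)**2) = (711 - 4022267)/(196056 + 1**2) = -4021556/(196056 + 1) = -4021556/196057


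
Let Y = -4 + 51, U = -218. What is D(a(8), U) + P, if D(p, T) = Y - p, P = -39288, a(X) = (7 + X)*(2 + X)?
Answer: -39391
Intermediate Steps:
a(X) = (2 + X)*(7 + X)
Y = 47
D(p, T) = 47 - p
D(a(8), U) + P = (47 - (14 + 8² + 9*8)) - 39288 = (47 - (14 + 64 + 72)) - 39288 = (47 - 1*150) - 39288 = (47 - 150) - 39288 = -103 - 39288 = -39391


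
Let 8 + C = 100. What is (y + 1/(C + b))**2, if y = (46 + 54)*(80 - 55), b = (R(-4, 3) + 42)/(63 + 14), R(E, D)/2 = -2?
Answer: 317020766975929/50722884 ≈ 6.2501e+6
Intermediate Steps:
R(E, D) = -4 (R(E, D) = 2*(-2) = -4)
b = 38/77 (b = (-4 + 42)/(63 + 14) = 38/77 ≈ 0.49351)
C = 92 (C = -8 + 100 = 92)
y = 2500 (y = 100*25 = 2500)
(y + 1/(C + b))**2 = (2500 + 1/(92 + 38/77))**2 = (2500 + 1/(7122/77))**2 = (2500 + 77/7122)**2 = (17805077/7122)**2 = 317020766975929/50722884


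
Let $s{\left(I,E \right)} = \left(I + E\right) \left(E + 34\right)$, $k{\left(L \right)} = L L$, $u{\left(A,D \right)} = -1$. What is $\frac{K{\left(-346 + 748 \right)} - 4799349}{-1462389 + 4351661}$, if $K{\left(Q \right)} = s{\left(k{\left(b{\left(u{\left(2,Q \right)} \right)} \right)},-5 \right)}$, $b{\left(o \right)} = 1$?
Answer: $- \frac{4799465}{2889272} \approx -1.6611$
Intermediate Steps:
$k{\left(L \right)} = L^{2}$
$s{\left(I,E \right)} = \left(34 + E\right) \left(E + I\right)$ ($s{\left(I,E \right)} = \left(E + I\right) \left(34 + E\right) = \left(34 + E\right) \left(E + I\right)$)
$K{\left(Q \right)} = -116$ ($K{\left(Q \right)} = \left(-5\right)^{2} + 34 \left(-5\right) + 34 \cdot 1^{2} - 5 \cdot 1^{2} = 25 - 170 + 34 \cdot 1 - 5 = 25 - 170 + 34 - 5 = -116$)
$\frac{K{\left(-346 + 748 \right)} - 4799349}{-1462389 + 4351661} = \frac{-116 - 4799349}{-1462389 + 4351661} = - \frac{4799465}{2889272}$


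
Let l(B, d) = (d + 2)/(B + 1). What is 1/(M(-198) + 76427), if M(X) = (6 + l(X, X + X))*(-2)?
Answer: 1/76411 ≈ 1.3087e-5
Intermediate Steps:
l(B, d) = (2 + d)/(1 + B)
M(X) = -12 - 2*(2 + 2*X)/(1 + X) (M(X) = (6 + (2 + (X + X))/(1 + X))*(-2) = (6 + (2 + 2*X)/(1 + X))*(-2) = -12 - 2*(2 + 2*X)/(1 + X))
1/(M(-198) + 76427) = 1/(-16 + 76427) = 1/76411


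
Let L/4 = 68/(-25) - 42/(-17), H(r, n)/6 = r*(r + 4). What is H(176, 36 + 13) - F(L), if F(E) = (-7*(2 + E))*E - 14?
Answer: 34334464382/180625 ≈ 1.9009e+5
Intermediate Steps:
H(r, n) = 6*r*(4 + r) (H(r, n) = 6*(r*(r + 4)) = 6*(r*(4 + r)) = 6*r*(4 + r))
L = -424/425 (L = 4*(68/(-25) - 42/(-17)) = 4*(68*(-1/25) - 42*(-1/17)) = 4*(-68/25 + 42/17) = 4*(-106/425) = -424/425 ≈ -0.99765)
F(E) = -14 + E*(-14 - 7*E) (F(E) = (-14 - 7*E)*E - 14 = E*(-14 - 7*E) - 14 = -14 + E*(-14 - 7*E))
H(176, 36 + 13) - F(L) = 6*176*(4 + 176) - (-14 - 14*(-424/425) - 7*(-424/425)**2) = 6*176*180 - (-14 + 5936/425 - 7*179776/180625) = 190080 - (-14 + 5936/425 - 1258432/180625) = 190080 - 1*(-1264382/180625) = 190080 + 1264382/180625 = 34334464382/180625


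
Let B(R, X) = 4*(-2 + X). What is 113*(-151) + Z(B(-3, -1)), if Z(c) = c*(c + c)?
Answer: -16775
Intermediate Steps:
B(R, X) = -8 + 4*X
Z(c) = 2*c² (Z(c) = c*(2*c) = 2*c²)
113*(-151) + Z(B(-3, -1)) = 113*(-151) + 2*(-8 + 4*(-1))² = -17063 + 2*(-8 - 4)² = -17063 + 2*(-12)² = -17063 + 2*144 = -17063 + 288 = -16775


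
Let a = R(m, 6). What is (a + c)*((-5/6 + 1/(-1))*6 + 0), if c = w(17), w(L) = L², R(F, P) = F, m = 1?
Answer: -3190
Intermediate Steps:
a = 1
c = 289 (c = 17² = 289)
(a + c)*((-5/6 + 1/(-1))*6 + 0) = (1 + 289)*((-5/6 + 1/(-1))*6 + 0) = 290*((-5*⅙ + 1*(-1))*6 + 0) = 290*((-⅚ - 1)*6 + 0) = 290*(-11/6*6 + 0) = 290*(-11 + 0) = 290*(-11) = -3190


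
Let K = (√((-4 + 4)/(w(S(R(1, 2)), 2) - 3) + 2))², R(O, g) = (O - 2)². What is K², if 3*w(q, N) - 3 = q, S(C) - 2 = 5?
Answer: 4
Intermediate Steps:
R(O, g) = (-2 + O)²
S(C) = 7 (S(C) = 2 + 5 = 7)
w(q, N) = 1 + q/3
K = 2 (K = (√((-4 + 4)/((1 + (⅓)*7) - 3) + 2))² = (√(0/((1 + 7/3) - 3) + 2))² = (√(0/(10/3 - 3) + 2))² = (√(0/(⅓) + 2))² = (√(0*3 + 2))² = (√(0 + 2))² = (√2)² = 2)
K² = 2² = 4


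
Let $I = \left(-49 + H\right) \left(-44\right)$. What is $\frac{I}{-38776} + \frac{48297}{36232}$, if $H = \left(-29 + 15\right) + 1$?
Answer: $\frac{221740447}{175616504} \approx 1.2626$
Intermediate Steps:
$H = -13$ ($H = -14 + 1 = -13$)
$I = 2728$ ($I = \left(-49 - 13\right) \left(-44\right) = \left(-62\right) \left(-44\right) = 2728$)
$\frac{I}{-38776} + \frac{48297}{36232} = \frac{2728}{-38776} + \frac{48297}{36232} = 2728 \left(- \frac{1}{38776}\right) + 48297 \cdot \frac{1}{36232} = - \frac{341}{4847} + \frac{48297}{36232} = \frac{221740447}{175616504}$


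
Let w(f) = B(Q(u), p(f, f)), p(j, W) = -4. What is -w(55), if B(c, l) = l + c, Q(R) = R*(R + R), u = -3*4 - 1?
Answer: -334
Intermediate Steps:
u = -13 (u = -12 - 1 = -13)
Q(R) = 2*R² (Q(R) = R*(2*R) = 2*R²)
B(c, l) = c + l
w(f) = 334 (w(f) = 2*(-13)² - 4 = 2*169 - 4 = 338 - 4 = 334)
-w(55) = -1*334 = -334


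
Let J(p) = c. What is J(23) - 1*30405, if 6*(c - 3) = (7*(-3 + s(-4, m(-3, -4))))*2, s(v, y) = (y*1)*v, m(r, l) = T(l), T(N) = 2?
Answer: -91283/3 ≈ -30428.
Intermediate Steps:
m(r, l) = 2
s(v, y) = v*y (s(v, y) = y*v = v*y)
c = -68/3 (c = 3 + ((7*(-3 - 4*2))*2)/6 = 3 + ((7*(-3 - 8))*2)/6 = 3 + ((7*(-11))*2)/6 = 3 + (-77*2)/6 = 3 + (1/6)*(-154) = 3 - 77/3 = -68/3 ≈ -22.667)
J(p) = -68/3
J(23) - 1*30405 = -68/3 - 1*30405 = -68/3 - 30405 = -91283/3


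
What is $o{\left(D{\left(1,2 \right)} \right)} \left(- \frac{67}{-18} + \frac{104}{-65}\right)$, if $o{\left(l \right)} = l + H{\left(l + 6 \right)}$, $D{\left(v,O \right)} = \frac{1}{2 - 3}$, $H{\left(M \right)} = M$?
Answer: $\frac{382}{45} \approx 8.4889$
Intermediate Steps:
$D{\left(v,O \right)} = -1$ ($D{\left(v,O \right)} = \frac{1}{-1} = -1$)
$o{\left(l \right)} = 6 + 2 l$ ($o{\left(l \right)} = l + \left(l + 6\right) = l + \left(6 + l\right) = 6 + 2 l$)
$o{\left(D{\left(1,2 \right)} \right)} \left(- \frac{67}{-18} + \frac{104}{-65}\right) = \left(6 + 2 \left(-1\right)\right) \left(- \frac{67}{-18} + \frac{104}{-65}\right) = \left(6 - 2\right) \left(\left(-67\right) \left(- \frac{1}{18}\right) + 104 \left(- \frac{1}{65}\right)\right) = 4 \left(\frac{67}{18} - \frac{8}{5}\right) = 4 \cdot \frac{191}{90} = \frac{382}{45}$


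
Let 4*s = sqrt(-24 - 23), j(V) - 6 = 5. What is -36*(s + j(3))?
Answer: -396 - 9*I*sqrt(47) ≈ -396.0 - 61.701*I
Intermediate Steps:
j(V) = 11 (j(V) = 6 + 5 = 11)
s = I*sqrt(47)/4 (s = sqrt(-24 - 23)/4 = sqrt(-47)/4 = (I*sqrt(47))/4 = I*sqrt(47)/4 ≈ 1.7139*I)
-36*(s + j(3)) = -36*(I*sqrt(47)/4 + 11) = -36*(11 + I*sqrt(47)/4) = -396 - 9*I*sqrt(47)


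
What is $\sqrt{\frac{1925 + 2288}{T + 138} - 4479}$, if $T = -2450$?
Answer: $\frac{i \sqrt{20719322}}{68} \approx 66.939 i$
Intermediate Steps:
$\sqrt{\frac{1925 + 2288}{T + 138} - 4479} = \sqrt{\frac{1925 + 2288}{-2450 + 138} - 4479} = \sqrt{\frac{4213}{-2312} - 4479} = \sqrt{4213 \left(- \frac{1}{2312}\right) - 4479} = \sqrt{- \frac{4213}{2312} - 4479} = \sqrt{- \frac{10359661}{2312}} = \frac{i \sqrt{20719322}}{68}$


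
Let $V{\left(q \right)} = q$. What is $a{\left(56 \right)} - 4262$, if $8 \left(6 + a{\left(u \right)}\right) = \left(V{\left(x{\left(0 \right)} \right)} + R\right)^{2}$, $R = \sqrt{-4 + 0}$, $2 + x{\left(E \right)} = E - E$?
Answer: $-4268 - i \approx -4268.0 - 1.0 i$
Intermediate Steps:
$x{\left(E \right)} = -2$ ($x{\left(E \right)} = -2 + \left(E - E\right) = -2 + 0 = -2$)
$R = 2 i$ ($R = \sqrt{-4} = 2 i \approx 2.0 i$)
$a{\left(u \right)} = -6 + \frac{\left(-2 + 2 i\right)^{2}}{8}$
$a{\left(56 \right)} - 4262 = \left(-6 - i\right) - 4262 = -4268 - i$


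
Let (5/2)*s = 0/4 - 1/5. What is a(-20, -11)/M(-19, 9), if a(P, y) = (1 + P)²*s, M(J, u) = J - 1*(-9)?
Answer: 361/125 ≈ 2.8880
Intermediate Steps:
M(J, u) = 9 + J (M(J, u) = J + 9 = 9 + J)
s = -2/25 (s = 2*(0/4 - 1/5)/5 = 2*(0*(¼) - 1*⅕)/5 = 2*(0 - ⅕)/5 = (⅖)*(-⅕) = -2/25 ≈ -0.080000)
a(P, y) = -2*(1 + P)²/25 (a(P, y) = (1 + P)²*(-2/25) = -2*(1 + P)²/25)
a(-20, -11)/M(-19, 9) = (-2*(1 - 20)²/25)/(9 - 19) = -2/25*(-19)²/(-10) = -2/25*361*(-⅒) = -722/25*(-⅒) = 361/125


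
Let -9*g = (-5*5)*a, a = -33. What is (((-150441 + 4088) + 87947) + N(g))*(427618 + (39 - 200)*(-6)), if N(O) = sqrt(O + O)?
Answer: -25031877104 + 2142920*I*sqrt(66)/3 ≈ -2.5032e+10 + 5.8031e+6*I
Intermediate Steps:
g = -275/3 (g = -(-5*5)*(-33)/9 = -(-25)*(-33)/9 = -1/9*825 = -275/3 ≈ -91.667)
N(O) = sqrt(2)*sqrt(O) (N(O) = sqrt(2*O) = sqrt(2)*sqrt(O))
(((-150441 + 4088) + 87947) + N(g))*(427618 + (39 - 200)*(-6)) = (((-150441 + 4088) + 87947) + sqrt(2)*sqrt(-275/3))*(427618 + (39 - 200)*(-6)) = ((-146353 + 87947) + sqrt(2)*(5*I*sqrt(33)/3))*(427618 - 161*(-6)) = (-58406 + 5*I*sqrt(66)/3)*(427618 + 966) = (-58406 + 5*I*sqrt(66)/3)*428584 = -25031877104 + 2142920*I*sqrt(66)/3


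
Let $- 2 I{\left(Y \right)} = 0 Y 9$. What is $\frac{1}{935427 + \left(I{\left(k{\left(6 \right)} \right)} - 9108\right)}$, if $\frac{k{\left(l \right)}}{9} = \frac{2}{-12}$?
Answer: $\frac{1}{926319} \approx 1.0795 \cdot 10^{-6}$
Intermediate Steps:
$k{\left(l \right)} = - \frac{3}{2}$ ($k{\left(l \right)} = 9 \frac{2}{-12} = 9 \cdot 2 \left(- \frac{1}{12}\right) = 9 \left(- \frac{1}{6}\right) = - \frac{3}{2}$)
$I{\left(Y \right)} = 0$ ($I{\left(Y \right)} = - \frac{0 Y 9}{2} = - \frac{0 \cdot 9}{2} = \left(- \frac{1}{2}\right) 0 = 0$)
$\frac{1}{935427 + \left(I{\left(k{\left(6 \right)} \right)} - 9108\right)} = \frac{1}{935427 + \left(0 - 9108\right)} = \frac{1}{935427 - 9108} = \frac{1}{926319}$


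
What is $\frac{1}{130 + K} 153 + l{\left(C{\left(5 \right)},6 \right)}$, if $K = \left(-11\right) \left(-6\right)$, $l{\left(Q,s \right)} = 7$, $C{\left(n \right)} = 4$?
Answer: $\frac{1525}{196} \approx 7.7806$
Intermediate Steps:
$K = 66$
$\frac{1}{130 + K} 153 + l{\left(C{\left(5 \right)},6 \right)} = \frac{1}{130 + 66} \cdot 153 + 7 = \frac{1}{196} \cdot 153 + 7 = \frac{153}{196} + 7 = \frac{1525}{196}$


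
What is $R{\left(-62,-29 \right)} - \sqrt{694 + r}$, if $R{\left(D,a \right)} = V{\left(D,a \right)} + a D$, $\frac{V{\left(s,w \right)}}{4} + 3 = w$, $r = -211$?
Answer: $1670 - \sqrt{483} \approx 1648.0$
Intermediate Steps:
$V{\left(s,w \right)} = -12 + 4 w$
$R{\left(D,a \right)} = -12 + 4 a + D a$ ($R{\left(D,a \right)} = \left(-12 + 4 a\right) + a D = \left(-12 + 4 a\right) + D a = -12 + 4 a + D a$)
$R{\left(-62,-29 \right)} - \sqrt{694 + r} = \left(-12 + 4 \left(-29\right) - -1798\right) - \sqrt{694 - 211} = \left(-12 - 116 + 1798\right) - \sqrt{483} = 1670 - \sqrt{483}$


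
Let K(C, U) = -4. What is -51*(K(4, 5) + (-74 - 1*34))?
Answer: 5712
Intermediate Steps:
-51*(K(4, 5) + (-74 - 1*34)) = -51*(-4 + (-74 - 1*34)) = -51*(-4 + (-74 - 34)) = -51*(-4 - 108) = -51*(-112) = 5712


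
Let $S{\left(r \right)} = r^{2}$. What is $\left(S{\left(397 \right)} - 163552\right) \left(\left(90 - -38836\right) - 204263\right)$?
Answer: $982597791$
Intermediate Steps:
$\left(S{\left(397 \right)} - 163552\right) \left(\left(90 - -38836\right) - 204263\right) = \left(397^{2} - 163552\right) \left(\left(90 - -38836\right) - 204263\right) = \left(157609 - 163552\right) \left(\left(90 + 38836\right) - 204263\right) = - 5943 \left(38926 - 204263\right) = \left(-5943\right) \left(-165337\right) = 982597791$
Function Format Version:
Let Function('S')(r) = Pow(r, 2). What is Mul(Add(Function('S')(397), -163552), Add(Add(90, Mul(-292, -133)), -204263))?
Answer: 982597791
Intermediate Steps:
Mul(Add(Function('S')(397), -163552), Add(Add(90, Mul(-292, -133)), -204263)) = Mul(Add(Pow(397, 2), -163552), Add(Add(90, Mul(-292, -133)), -204263)) = Mul(Add(157609, -163552), Add(Add(90, 38836), -204263)) = Mul(-5943, Add(38926, -204263)) = Mul(-5943, -165337) = 982597791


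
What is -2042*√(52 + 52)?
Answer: -4084*√26 ≈ -20824.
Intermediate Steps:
-2042*√(52 + 52) = -4084*√26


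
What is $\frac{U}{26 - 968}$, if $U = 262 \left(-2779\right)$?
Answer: $\frac{364049}{471} \approx 772.93$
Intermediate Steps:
$U = -728098$
$\frac{U}{26 - 968} = - \frac{728098}{26 - 968} = - \frac{728098}{-942} = \left(-728098\right) \left(- \frac{1}{942}\right) = \frac{364049}{471}$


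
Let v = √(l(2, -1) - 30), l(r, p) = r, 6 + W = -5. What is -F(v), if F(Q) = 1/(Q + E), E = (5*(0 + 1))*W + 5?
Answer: 25/1264 + I*√7/1264 ≈ 0.019778 + 0.0020932*I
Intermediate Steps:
W = -11 (W = -6 - 5 = -11)
E = -50 (E = (5*(0 + 1))*(-11) + 5 = (5*1)*(-11) + 5 = 5*(-11) + 5 = -55 + 5 = -50)
v = 2*I*√7 (v = √(2 - 30) = √(-28) = 2*I*√7 ≈ 5.2915*I)
F(Q) = 1/(-50 + Q) (F(Q) = 1/(Q - 50) = 1/(-50 + Q))
-F(v) = -1/(-50 + 2*I*√7)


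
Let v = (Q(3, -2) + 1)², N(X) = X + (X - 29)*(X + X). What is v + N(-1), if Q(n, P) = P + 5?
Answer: 75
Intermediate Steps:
Q(n, P) = 5 + P
N(X) = X + 2*X*(-29 + X) (N(X) = X + (-29 + X)*(2*X) = X + 2*X*(-29 + X))
v = 16 (v = ((5 - 2) + 1)² = (3 + 1)² = 4² = 16)
v + N(-1) = 16 - (-57 + 2*(-1)) = 16 - (-57 - 2) = 16 - 1*(-59) = 16 + 59 = 75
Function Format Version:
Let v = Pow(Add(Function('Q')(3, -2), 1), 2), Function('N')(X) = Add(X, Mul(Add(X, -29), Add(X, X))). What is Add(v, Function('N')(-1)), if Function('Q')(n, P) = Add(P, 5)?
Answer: 75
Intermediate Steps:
Function('Q')(n, P) = Add(5, P)
Function('N')(X) = Add(X, Mul(2, X, Add(-29, X))) (Function('N')(X) = Add(X, Mul(Add(-29, X), Mul(2, X))) = Add(X, Mul(2, X, Add(-29, X))))
v = 16 (v = Pow(Add(Add(5, -2), 1), 2) = Pow(Add(3, 1), 2) = Pow(4, 2) = 16)
Add(v, Function('N')(-1)) = Add(16, Mul(-1, Add(-57, Mul(2, -1)))) = Add(16, Mul(-1, Add(-57, -2))) = Add(16, Mul(-1, -59)) = Add(16, 59) = 75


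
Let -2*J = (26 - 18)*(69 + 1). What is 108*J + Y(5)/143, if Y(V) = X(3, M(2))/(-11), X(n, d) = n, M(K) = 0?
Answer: -47567523/1573 ≈ -30240.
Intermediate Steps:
Y(V) = -3/11 (Y(V) = 3/(-11) = 3*(-1/11) = -3/11)
J = -280 (J = -(26 - 18)*(69 + 1)/2 = -4*70 = -½*560 = -280)
108*J + Y(5)/143 = 108*(-280) - 3/11/143 = -30240 - 3/11*1/143 = -30240 - 3/1573 = -47567523/1573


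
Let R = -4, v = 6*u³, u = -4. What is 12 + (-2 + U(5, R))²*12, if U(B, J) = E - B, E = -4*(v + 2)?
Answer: 27761304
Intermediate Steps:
v = -384 (v = 6*(-4)³ = 6*(-64) = -384)
E = 1528 (E = -4*(-384 + 2) = -4*(-382) = 1528)
U(B, J) = 1528 - B
12 + (-2 + U(5, R))²*12 = 12 + (-2 + (1528 - 1*5))²*12 = 12 + (-2 + (1528 - 5))²*12 = 12 + (-2 + 1523)²*12 = 12 + 1521²*12 = 12 + 2313441*12 = 12 + 27761292 = 27761304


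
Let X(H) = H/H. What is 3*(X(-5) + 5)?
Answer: 18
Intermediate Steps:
X(H) = 1
3*(X(-5) + 5) = 3*(1 + 5) = 3*6 = 18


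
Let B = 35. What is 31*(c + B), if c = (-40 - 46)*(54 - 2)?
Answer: -137547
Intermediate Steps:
c = -4472 (c = -86*52 = -4472)
31*(c + B) = 31*(-4472 + 35) = 31*(-4437) = -137547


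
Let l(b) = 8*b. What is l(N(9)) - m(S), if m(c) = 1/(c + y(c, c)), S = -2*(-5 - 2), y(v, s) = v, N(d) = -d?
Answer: -2017/28 ≈ -72.036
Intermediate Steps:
S = 14 (S = -2*(-7) = 14)
m(c) = 1/(2*c) (m(c) = 1/(c + c) = 1/(2*c))
l(N(9)) - m(S) = 8*(-1*9) - 1/(2*14) = 8*(-9) - 1/(2*14) = -72 - 1*1/28 = -72 - 1/28 = -2017/28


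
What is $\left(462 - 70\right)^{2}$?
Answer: $153664$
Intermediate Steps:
$\left(462 - 70\right)^{2} = 392^{2} = 153664$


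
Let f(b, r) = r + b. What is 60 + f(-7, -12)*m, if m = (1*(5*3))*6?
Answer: -1650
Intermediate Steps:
f(b, r) = b + r
m = 90 (m = (1*15)*6 = 15*6 = 90)
60 + f(-7, -12)*m = 60 + (-7 - 12)*90 = 60 - 19*90 = 60 - 1710 = -1650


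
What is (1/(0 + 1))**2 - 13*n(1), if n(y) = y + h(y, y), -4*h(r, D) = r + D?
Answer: -11/2 ≈ -5.5000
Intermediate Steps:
h(r, D) = -D/4 - r/4 (h(r, D) = -(r + D)/4 = -(D + r)/4 = -D/4 - r/4)
n(y) = y/2 (n(y) = y + (-y/4 - y/4) = y - y/2 = y/2)
(1/(0 + 1))**2 - 13*n(1) = (1/(0 + 1))**2 - 13/2 = (1/1)**2 - 13*1/2 = 1**2 - 13/2 = 1 - 13/2 = -11/2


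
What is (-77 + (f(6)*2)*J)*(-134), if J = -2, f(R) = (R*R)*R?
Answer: 126094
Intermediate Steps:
f(R) = R³ (f(R) = R²*R = R³)
(-77 + (f(6)*2)*J)*(-134) = (-77 + (6³*2)*(-2))*(-134) = (-77 + (216*2)*(-2))*(-134) = (-77 + 432*(-2))*(-134) = (-77 - 864)*(-134) = -941*(-134) = 126094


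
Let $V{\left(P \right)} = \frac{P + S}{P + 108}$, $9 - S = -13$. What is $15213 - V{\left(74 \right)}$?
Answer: $\frac{1384335}{91} \approx 15212.0$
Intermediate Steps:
$S = 22$ ($S = 9 - -13 = 9 + 13 = 22$)
$V{\left(P \right)} = \frac{22 + P}{108 + P}$ ($V{\left(P \right)} = \frac{P + 22}{P + 108} = \frac{22 + P}{108 + P}$)
$15213 - V{\left(74 \right)} = 15213 - \frac{22 + 74}{108 + 74} = 15213 - \frac{1}{182} \cdot 96 = 15213 - \frac{48}{91} = \frac{1384335}{91}$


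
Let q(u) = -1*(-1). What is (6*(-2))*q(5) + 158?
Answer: 146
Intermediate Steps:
q(u) = 1
(6*(-2))*q(5) + 158 = (6*(-2))*1 + 158 = -12*1 + 158 = -12 + 158 = 146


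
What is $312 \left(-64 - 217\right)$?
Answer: $-87672$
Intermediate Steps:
$312 \left(-64 - 217\right) = 312 \left(-281\right) = -87672$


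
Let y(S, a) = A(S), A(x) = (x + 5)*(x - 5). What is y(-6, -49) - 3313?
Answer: -3302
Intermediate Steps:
A(x) = (-5 + x)*(5 + x) (A(x) = (5 + x)*(-5 + x) = (-5 + x)*(5 + x))
y(S, a) = -25 + S²
y(-6, -49) - 3313 = (-25 + (-6)²) - 3313 = (-25 + 36) - 3313 = 11 - 3313 = -3302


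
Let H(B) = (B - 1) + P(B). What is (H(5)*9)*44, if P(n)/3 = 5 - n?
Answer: 1584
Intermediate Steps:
P(n) = 15 - 3*n (P(n) = 3*(5 - n) = 15 - 3*n)
H(B) = 14 - 2*B (H(B) = (B - 1) + (15 - 3*B) = (-1 + B) + (15 - 3*B) = 14 - 2*B)
(H(5)*9)*44 = ((14 - 2*5)*9)*44 = ((14 - 10)*9)*44 = (4*9)*44 = 36*44 = 1584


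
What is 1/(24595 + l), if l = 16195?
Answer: 1/40790 ≈ 2.4516e-5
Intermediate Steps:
1/(24595 + l) = 1/(24595 + 16195) = 1/40790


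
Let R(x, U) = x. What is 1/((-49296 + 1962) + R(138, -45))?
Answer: -1/47196 ≈ -2.1188e-5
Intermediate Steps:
1/((-49296 + 1962) + R(138, -45)) = 1/((-49296 + 1962) + 138) = 1/(-47334 + 138) = 1/(-47196) = -1/47196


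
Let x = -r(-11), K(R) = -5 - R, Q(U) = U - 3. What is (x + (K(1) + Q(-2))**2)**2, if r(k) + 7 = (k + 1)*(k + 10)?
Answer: 13924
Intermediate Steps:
Q(U) = -3 + U
r(k) = -7 + (1 + k)*(10 + k) (r(k) = -7 + (k + 1)*(k + 10) = -7 + (1 + k)*(10 + k))
x = -3 (x = -(3 + (-11)**2 + 11*(-11)) = -(3 + 121 - 121) = -1*3 = -3)
(x + (K(1) + Q(-2))**2)**2 = (-3 + ((-5 - 1*1) + (-3 - 2))**2)**2 = (-3 + ((-5 - 1) - 5)**2)**2 = (-3 + (-6 - 5)**2)**2 = (-3 + (-11)**2)**2 = (-3 + 121)**2 = 118**2 = 13924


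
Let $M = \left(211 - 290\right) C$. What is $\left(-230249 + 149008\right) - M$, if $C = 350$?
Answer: $-53591$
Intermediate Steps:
$M = -27650$ ($M = \left(211 - 290\right) 350 = \left(-79\right) 350 = -27650$)
$\left(-230249 + 149008\right) - M = \left(-230249 + 149008\right) - -27650 = -81241 + 27650 = -53591$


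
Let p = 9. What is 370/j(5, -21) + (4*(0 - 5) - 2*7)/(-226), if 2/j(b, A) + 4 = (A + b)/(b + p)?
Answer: -752461/791 ≈ -951.28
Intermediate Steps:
j(b, A) = 2/(-4 + (A + b)/(9 + b)) (j(b, A) = 2/(-4 + (A + b)/(b + 9)) = 2/(-4 + (A + b)/(9 + b)))
370/j(5, -21) + (4*(0 - 5) - 2*7)/(-226) = 370/((2*(-9 - 1*5)/(36 - 1*(-21) + 3*5))) + (4*(0 - 5) - 2*7)/(-226) = 370/((2*(-9 - 5)/(36 + 21 + 15))) + (4*(-5) - 14)*(-1/226) = 370/((2*(-14)/72)) + (-20 - 14)*(-1/226) = 370/((2*(1/72)*(-14))) - 34*(-1/226) = 370/(-7/18) + 17/113 = 370*(-18/7) + 17/113 = -6660/7 + 17/113 = -752461/791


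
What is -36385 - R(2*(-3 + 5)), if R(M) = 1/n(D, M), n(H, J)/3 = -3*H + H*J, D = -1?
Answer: -109154/3 ≈ -36385.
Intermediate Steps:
n(H, J) = -9*H + 3*H*J (n(H, J) = 3*(-3*H + H*J) = -9*H + 3*H*J)
R(M) = 1/(9 - 3*M) (R(M) = 1/(3*(-1)*(-3 + M)) = 1/(9 - 3*M))
-36385 - R(2*(-3 + 5)) = -36385 - (-1)/(-9 + 3*(2*(-3 + 5))) = -36385 - (-1)/(-9 + 3*(2*2)) = -36385 - (-1)/(-9 + 3*4) = -36385 - (-1)/(-9 + 12) = -36385 - (-1)/3 = -36385 - 1*(-⅓) = -36385 + ⅓ = -109154/3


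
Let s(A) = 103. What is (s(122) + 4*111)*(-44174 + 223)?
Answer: -24041197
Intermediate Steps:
(s(122) + 4*111)*(-44174 + 223) = (103 + 4*111)*(-44174 + 223) = (103 + 444)*(-43951) = 547*(-43951) = -24041197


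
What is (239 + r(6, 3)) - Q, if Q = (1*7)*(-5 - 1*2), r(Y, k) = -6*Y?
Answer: 252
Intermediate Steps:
Q = -49 (Q = 7*(-5 - 2) = 7*(-7) = -49)
(239 + r(6, 3)) - Q = (239 - 6*6) - 1*(-49) = (239 - 36) + 49 = 203 + 49 = 252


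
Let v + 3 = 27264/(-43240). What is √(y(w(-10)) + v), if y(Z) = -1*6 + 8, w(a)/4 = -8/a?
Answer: I*√47634265/5405 ≈ 1.2769*I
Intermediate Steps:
w(a) = -32/a (w(a) = 4*(-8/a) = -32/a)
y(Z) = 2 (y(Z) = -6 + 8 = 2)
v = -19623/5405 (v = -3 + 27264/(-43240) = -3 + 27264*(-1/43240) = -3 - 3408/5405 = -19623/5405 ≈ -3.6305)
√(y(w(-10)) + v) = √(2 - 19623/5405) = √(-8813/5405) = I*√47634265/5405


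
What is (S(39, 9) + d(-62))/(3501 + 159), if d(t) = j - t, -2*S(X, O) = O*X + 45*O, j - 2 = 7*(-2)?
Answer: -82/915 ≈ -0.089617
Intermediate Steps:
j = -12 (j = 2 + 7*(-2) = 2 - 14 = -12)
S(X, O) = -45*O/2 - O*X/2 (S(X, O) = -(O*X + 45*O)/2 = -(45*O + O*X)/2 = -45*O/2 - O*X/2)
d(t) = -12 - t
(S(39, 9) + d(-62))/(3501 + 159) = (-1/2*9*(45 + 39) + (-12 - 1*(-62)))/(3501 + 159) = (-1/2*9*84 + (-12 + 62))/3660 = (-378 + 50)*(1/3660) = -328*1/3660 = -82/915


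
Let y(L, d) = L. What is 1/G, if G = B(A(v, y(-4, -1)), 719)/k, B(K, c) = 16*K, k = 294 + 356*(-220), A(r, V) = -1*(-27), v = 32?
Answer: -39013/216 ≈ -180.62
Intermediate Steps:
A(r, V) = 27
k = -78026 (k = 294 - 78320 = -78026)
G = -216/39013 (G = (16*27)/(-78026) = 432*(-1/78026) = -216/39013 ≈ -0.0055366)
1/G = 1/(-216/39013) = -39013/216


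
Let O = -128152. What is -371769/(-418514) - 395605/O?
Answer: 106604585929/26816703064 ≈ 3.9753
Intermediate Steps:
-371769/(-418514) - 395605/O = -371769/(-418514) - 395605/(-128152) = -371769*(-1/418514) - 395605*(-1/128152) = 371769/418514 + 395605/128152 = 106604585929/26816703064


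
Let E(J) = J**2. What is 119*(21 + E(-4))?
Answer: 4403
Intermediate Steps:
119*(21 + E(-4)) = 119*(21 + (-4)**2) = 119*(21 + 16) = 119*37 = 4403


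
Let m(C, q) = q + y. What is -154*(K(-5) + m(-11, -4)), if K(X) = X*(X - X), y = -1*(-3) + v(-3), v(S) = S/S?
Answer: 0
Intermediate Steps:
v(S) = 1
y = 4 (y = -1*(-3) + 1 = 3 + 1 = 4)
m(C, q) = 4 + q (m(C, q) = q + 4 = 4 + q)
K(X) = 0 (K(X) = X*0 = 0)
-154*(K(-5) + m(-11, -4)) = -154*(0 + (4 - 4)) = -154*(0 + 0) = -154*0 = 0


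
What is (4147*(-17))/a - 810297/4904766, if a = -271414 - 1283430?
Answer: -16927857971/141224925676 ≈ -0.11986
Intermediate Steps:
a = -1554844
(4147*(-17))/a - 810297/4904766 = (4147*(-17))/(-1554844) - 810297/4904766 = -70499*(-1/1554844) - 810297*1/4904766 = 70499/1554844 - 30011/181658 = -16927857971/141224925676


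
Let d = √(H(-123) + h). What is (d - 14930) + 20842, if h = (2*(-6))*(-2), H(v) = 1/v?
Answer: 5912 + √362973/123 ≈ 5916.9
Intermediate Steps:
h = 24 (h = -12*(-2) = 24)
d = √362973/123 (d = √(1/(-123) + 24) = √(-1/123 + 24) = √(2951/123) = √362973/123 ≈ 4.8981)
(d - 14930) + 20842 = (√362973/123 - 14930) + 20842 = (-14930 + √362973/123) + 20842 = 5912 + √362973/123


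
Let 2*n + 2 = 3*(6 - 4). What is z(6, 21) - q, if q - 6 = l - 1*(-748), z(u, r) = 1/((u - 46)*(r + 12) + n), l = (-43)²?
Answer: -3430755/1318 ≈ -2603.0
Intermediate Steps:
n = 2 (n = -1 + (3*(6 - 4))/2 = -1 + (3*2)/2 = -1 + (½)*6 = -1 + 3 = 2)
l = 1849
z(u, r) = 1/(2 + (-46 + u)*(12 + r)) (z(u, r) = 1/((u - 46)*(r + 12) + 2) = 1/((-46 + u)*(12 + r) + 2) = 1/(2 + (-46 + u)*(12 + r)))
q = 2603 (q = 6 + (1849 - 1*(-748)) = 6 + (1849 + 748) = 6 + 2597 = 2603)
z(6, 21) - q = 1/(-550 - 46*21 + 12*6 + 21*6) - 1*2603 = 1/(-550 - 966 + 72 + 126) - 2603 = 1/(-1318) - 2603 = -1/1318 - 2603 = -3430755/1318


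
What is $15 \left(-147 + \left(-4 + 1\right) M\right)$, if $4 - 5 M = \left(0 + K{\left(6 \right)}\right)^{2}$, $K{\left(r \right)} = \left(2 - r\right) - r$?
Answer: $-1341$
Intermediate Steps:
$K{\left(r \right)} = 2 - 2 r$
$M = - \frac{96}{5}$ ($M = \frac{4}{5} - \frac{\left(0 + \left(2 - 12\right)\right)^{2}}{5} = \frac{4}{5} - \frac{\left(0 - 10\right)^{2}}{5} = \frac{4}{5} - \frac{\left(-10\right)^{2}}{5} = \frac{4}{5} - 20 = - \frac{96}{5} \approx -19.2$)
$15 \left(-147 + \left(-4 + 1\right) M\right) = 15 \left(-147 + \left(-4 + 1\right) \left(- \frac{96}{5}\right)\right) = 15 \left(-147 - - \frac{288}{5}\right) = 15 \left(-147 + \frac{288}{5}\right) = 15 \left(- \frac{447}{5}\right) = -1341$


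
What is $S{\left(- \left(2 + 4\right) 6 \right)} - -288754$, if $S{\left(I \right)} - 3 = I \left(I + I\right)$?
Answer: $291349$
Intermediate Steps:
$S{\left(I \right)} = 3 + 2 I^{2}$ ($S{\left(I \right)} = 3 + I \left(I + I\right) = 3 + I 2 I = 3 + 2 I^{2}$)
$S{\left(- \left(2 + 4\right) 6 \right)} - -288754 = \left(3 + 2 \left(- \left(2 + 4\right) 6\right)^{2}\right) - -288754 = \left(3 + 2 \left(- 6 \cdot 6\right)^{2}\right) + 288754 = \left(3 + 2 \left(\left(-1\right) 36\right)^{2}\right) + 288754 = \left(3 + 2 \left(-36\right)^{2}\right) + 288754 = \left(3 + 2 \cdot 1296\right) + 288754 = \left(3 + 2592\right) + 288754 = 2595 + 288754 = 291349$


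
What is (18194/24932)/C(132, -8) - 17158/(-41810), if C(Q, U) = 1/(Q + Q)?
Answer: 25156280527/130300865 ≈ 193.06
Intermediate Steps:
C(Q, U) = 1/(2*Q)
(18194/24932)/C(132, -8) - 17158/(-41810) = (18194/24932)/(((1/2)/132)) - 17158/(-41810) = (18194*(1/24932))/(((1/2)*(1/132))) - 17158*(-1/41810) = 9097/(12466*(1/264)) + 8579/20905 = (9097/12466)*264 + 8579/20905 = 1200804/6233 + 8579/20905 = 25156280527/130300865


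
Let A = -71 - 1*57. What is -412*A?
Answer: 52736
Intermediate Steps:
A = -128 (A = -71 - 57 = -128)
-412*A = -412*(-128) = 52736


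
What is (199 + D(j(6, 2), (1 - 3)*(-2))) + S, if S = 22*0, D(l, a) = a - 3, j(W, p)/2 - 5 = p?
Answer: 200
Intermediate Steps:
j(W, p) = 10 + 2*p
D(l, a) = -3 + a
S = 0
(199 + D(j(6, 2), (1 - 3)*(-2))) + S = (199 + (-3 + (1 - 3)*(-2))) + 0 = (199 + (-3 - 2*(-2))) + 0 = (199 + (-3 + 4)) + 0 = (199 + 1) + 0 = 200 + 0 = 200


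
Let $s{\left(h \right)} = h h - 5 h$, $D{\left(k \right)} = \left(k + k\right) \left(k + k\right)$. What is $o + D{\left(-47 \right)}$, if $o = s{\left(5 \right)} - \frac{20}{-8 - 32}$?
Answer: $\frac{17673}{2} \approx 8836.5$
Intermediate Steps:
$D{\left(k \right)} = 4 k^{2}$ ($D{\left(k \right)} = 2 k 2 k = 4 k^{2}$)
$s{\left(h \right)} = h^{2} - 5 h$
$o = \frac{1}{2}$ ($o = 5 \left(-5 + 5\right) - \frac{20}{-8 - 32} = 5 \cdot 0 - \frac{20}{-40} = 0 - - \frac{1}{2} = 0 + \frac{1}{2} = \frac{1}{2} \approx 0.5$)
$o + D{\left(-47 \right)} = \frac{1}{2} + 4 \left(-47\right)^{2} = \frac{1}{2} + 4 \cdot 2209 = \frac{1}{2} + 8836 = \frac{17673}{2}$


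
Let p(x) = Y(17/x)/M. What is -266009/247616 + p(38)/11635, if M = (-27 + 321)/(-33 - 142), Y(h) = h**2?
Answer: -4692706036523/4368190636992 ≈ -1.0743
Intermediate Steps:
M = -42/25 (M = 294/(-175) = 294*(-1/175) = -42/25 ≈ -1.6800)
p(x) = -7225/(42*x**2) (p(x) = (17/x)**2/(-42/25) = (289/x**2)*(-25/42) = -7225/(42*x**2))
-266009/247616 + p(38)/11635 = -266009/247616 - 7225/42/38**2/11635 = -266009*1/247616 - 7225/42*1/1444*(1/11635) = -266009/247616 - 7225/60648*1/11635 = -266009/247616 - 1445/141127896 = -4692706036523/4368190636992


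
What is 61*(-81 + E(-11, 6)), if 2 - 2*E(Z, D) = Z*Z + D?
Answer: -17507/2 ≈ -8753.5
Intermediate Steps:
E(Z, D) = 1 - D/2 - Z²/2 (E(Z, D) = 1 - (Z*Z + D)/2 = 1 - (Z² + D)/2 = 1 - (D + Z²)/2 = 1 + (-D/2 - Z²/2) = 1 - D/2 - Z²/2)
61*(-81 + E(-11, 6)) = 61*(-81 + (1 - ½*6 - ½*(-11)²)) = 61*(-81 + (1 - 3 - ½*121)) = 61*(-81 + (1 - 3 - 121/2)) = 61*(-81 - 125/2) = 61*(-287/2) = -17507/2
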